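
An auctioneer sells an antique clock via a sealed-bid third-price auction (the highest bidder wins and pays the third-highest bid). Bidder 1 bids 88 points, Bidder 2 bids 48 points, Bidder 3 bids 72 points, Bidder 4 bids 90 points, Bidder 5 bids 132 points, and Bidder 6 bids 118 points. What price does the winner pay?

Sorted high to low: Bidder 5 132 points > Bidder 6 118 points > Bidder 4 90 points > Bidder 1 88 points > Bidder 3 72 points > Bidder 2 48 points.
Bidder 5 is the highest bidder, so Bidder 5 wins.
Under the third-price rule, the price is the third-highest bid: 90 points.

The winner pays 90 points.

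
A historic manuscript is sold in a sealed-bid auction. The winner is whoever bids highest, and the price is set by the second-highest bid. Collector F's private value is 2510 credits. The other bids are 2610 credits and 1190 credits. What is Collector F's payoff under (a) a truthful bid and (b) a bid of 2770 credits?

The highest competing bid is 2610 credits.
Bidding truthfully at 2510 credits: the top bid is 2610 credits (a rival), so Collector F loses. Payoff = 0 credits.
Bidding 2770 credits: Collector F has the top bid, wins, and pays the second-highest bid 2610 credits. Payoff = 2510 credits − 2610 credits = -100 credits.
This is the dominant-strategy logic: truthful bidding weakly beats any alternative.

(a) 0 credits  (b) -100 credits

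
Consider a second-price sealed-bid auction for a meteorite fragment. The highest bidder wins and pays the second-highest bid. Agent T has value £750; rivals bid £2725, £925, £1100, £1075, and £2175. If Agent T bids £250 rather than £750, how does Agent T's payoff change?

The highest competing bid is £2725.
Bidding truthfully at £750: the top bid is £2725 (a rival), so Agent T loses. Payoff = £0.
Bidding £250: the top bid is £2725 (a rival), so Agent T loses. Payoff = £0.
Change = £0 − £0 = £0.
The bid only affects whether you win, not the price — here both bids land on the same side of the top rival bid, so the deviation is payoff-neutral.

Payoff change: £0.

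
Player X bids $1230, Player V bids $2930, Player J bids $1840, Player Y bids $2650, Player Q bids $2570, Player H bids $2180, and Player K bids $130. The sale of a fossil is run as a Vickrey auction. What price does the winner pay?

$2650

Bids in descending order: Player V $2930, then Player Y $2650, then Player Q $2570, then Player H $2180, then Player J $1840, then Player X $1230, then Player K $130.
Player V has the highest bid, so Player V wins.
The second-highest bid is $2650, so that is what Player V pays.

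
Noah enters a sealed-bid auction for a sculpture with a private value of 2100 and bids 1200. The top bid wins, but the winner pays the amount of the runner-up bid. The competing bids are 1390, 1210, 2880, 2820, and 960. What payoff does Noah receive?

Highest competing bid: 2880.
Noah's bid 1200 is not the highest, so Noah loses, pays nothing, and earns zero payoff.

0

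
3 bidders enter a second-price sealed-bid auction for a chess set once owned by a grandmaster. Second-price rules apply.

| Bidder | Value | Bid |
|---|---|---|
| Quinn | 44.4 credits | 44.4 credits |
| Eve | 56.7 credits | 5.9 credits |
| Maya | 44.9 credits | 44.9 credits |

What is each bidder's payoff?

Ranking the bids: Maya 44.9 credits, then Quinn 44.4 credits, then Eve 5.9 credits.
Maya has the top bid and wins; the price is the second-highest bid, 44.4 credits.
Maya's payoff = 44.9 credits − 44.4 credits = 0.5 credits. All other bidders lose, so their payoff is 0.

Payoffs: Quinn 0.0 credits, Eve 0.0 credits, Maya 0.5 credits.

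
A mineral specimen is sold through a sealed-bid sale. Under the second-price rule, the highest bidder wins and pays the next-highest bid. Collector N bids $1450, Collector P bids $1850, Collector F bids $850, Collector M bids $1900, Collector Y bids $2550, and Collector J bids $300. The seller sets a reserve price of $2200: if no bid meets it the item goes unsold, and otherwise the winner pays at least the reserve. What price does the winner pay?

Bids in descending order: Collector Y $2550 > Collector M $1900 > Collector P $1850 > Collector N $1450 > Collector F $850 > Collector J $300.
Collector Y has the highest bid, so Collector Y wins.
The second-highest bid is $1900, but the reserve $2200 is higher, so the price is the reserve.

$2200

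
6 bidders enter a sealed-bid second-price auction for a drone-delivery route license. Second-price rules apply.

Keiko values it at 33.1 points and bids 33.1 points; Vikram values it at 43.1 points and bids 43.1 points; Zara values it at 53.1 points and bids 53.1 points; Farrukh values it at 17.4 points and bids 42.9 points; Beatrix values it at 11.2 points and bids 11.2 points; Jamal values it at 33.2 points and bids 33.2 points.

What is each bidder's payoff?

Payoffs: Keiko 0.0 points, Vikram 0.0 points, Zara 10.0 points, Farrukh 0.0 points, Beatrix 0.0 points, Jamal 0.0 points.

Sorted high to low: Zara 53.1 points > Vikram 43.1 points > Farrukh 42.9 points > Jamal 33.2 points > Keiko 33.1 points > Beatrix 11.2 points.
Zara has the top bid and wins; the price is the second-highest bid, 43.1 points.
Zara's payoff = 53.1 points − 43.1 points = 10.0 points. All other bidders lose, so their payoff is 0.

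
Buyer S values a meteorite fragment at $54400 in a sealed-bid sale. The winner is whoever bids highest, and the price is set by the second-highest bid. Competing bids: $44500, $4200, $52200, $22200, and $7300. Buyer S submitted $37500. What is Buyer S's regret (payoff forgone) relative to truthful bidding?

$2200

The highest competing bid is $52200.
Bidding truthfully at $54400: Buyer S has the top bid, wins, and pays the second-highest bid $52200. Payoff = $54400 − $52200 = $2200.
Bidding $37500: the top bid is $52200 (a rival), so Buyer S loses. Payoff = $0.
Regret = truthful payoff − actual payoff = $2200 − $0 = $2200.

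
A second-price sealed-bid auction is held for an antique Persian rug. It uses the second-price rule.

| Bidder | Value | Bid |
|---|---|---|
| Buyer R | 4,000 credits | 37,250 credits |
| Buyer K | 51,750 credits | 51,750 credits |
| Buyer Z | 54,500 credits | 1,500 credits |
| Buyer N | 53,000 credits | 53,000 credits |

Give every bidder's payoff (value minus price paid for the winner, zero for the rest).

Buyer R 0 credits, Buyer K 0 credits, Buyer Z 0 credits, Buyer N 1,250 credits.

Ranking the bids: Buyer N 53,000 credits > Buyer K 51,750 credits > Buyer R 37,250 credits > Buyer Z 1,500 credits.
Buyer N has the top bid and wins; the price is the second-highest bid, 51,750 credits.
Buyer N's payoff = 53,000 credits − 51,750 credits = 1,250 credits. All other bidders lose, so their payoff is 0.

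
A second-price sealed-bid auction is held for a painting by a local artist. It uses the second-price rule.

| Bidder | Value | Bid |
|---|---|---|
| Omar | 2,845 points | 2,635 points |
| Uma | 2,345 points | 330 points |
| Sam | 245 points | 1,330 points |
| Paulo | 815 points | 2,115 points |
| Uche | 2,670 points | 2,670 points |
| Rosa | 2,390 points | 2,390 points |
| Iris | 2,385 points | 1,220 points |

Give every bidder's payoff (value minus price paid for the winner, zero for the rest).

Sorted high to low: Uche 2,670 points; Omar 2,635 points; Rosa 2,390 points; Paulo 2,115 points; Sam 1,330 points; Iris 1,220 points; Uma 330 points.
Uche has the top bid and wins; the price is the second-highest bid, 2,635 points.
Uche's payoff = 2,670 points − 2,635 points = 35 points. All other bidders lose, so their payoff is 0.

Payoffs: Omar 0 points, Uma 0 points, Sam 0 points, Paulo 0 points, Uche 35 points, Rosa 0 points, Iris 0 points.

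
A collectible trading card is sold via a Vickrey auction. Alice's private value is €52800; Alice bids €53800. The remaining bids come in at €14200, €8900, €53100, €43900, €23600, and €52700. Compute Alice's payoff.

Alice's payoff: -€300.

Highest competing bid: €53100.
Alice's bid €53800 is the highest overall, so Alice wins and pays the second-highest bid, €53100.
Payoff = value − price = €52800 − €53100 = -€300.
Overbidding won the item at a price above value — truthful bidding would have avoided this loss.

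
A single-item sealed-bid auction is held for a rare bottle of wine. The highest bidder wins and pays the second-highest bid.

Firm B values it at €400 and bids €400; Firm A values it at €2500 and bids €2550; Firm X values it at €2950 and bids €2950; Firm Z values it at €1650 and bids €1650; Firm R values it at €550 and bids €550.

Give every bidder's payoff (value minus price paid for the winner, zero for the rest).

Payoffs: Firm B €0, Firm A €0, Firm X €400, Firm Z €0, Firm R €0.

Ordered from highest: Firm X €2950 > Firm A €2550 > Firm Z €1650 > Firm R €550 > Firm B €400.
Firm X has the top bid and wins; the price is the second-highest bid, €2550.
Firm X's payoff = €2950 − €2550 = €400. All other bidders lose, so their payoff is 0.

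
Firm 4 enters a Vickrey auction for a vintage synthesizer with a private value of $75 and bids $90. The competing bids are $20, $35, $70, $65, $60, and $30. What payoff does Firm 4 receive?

Highest competing bid: $70.
Firm 4's bid $90 is the highest overall, so Firm 4 wins and pays the second-highest bid, $70.
Payoff = value − price = $75 − $70 = $5.

Payoff = $5.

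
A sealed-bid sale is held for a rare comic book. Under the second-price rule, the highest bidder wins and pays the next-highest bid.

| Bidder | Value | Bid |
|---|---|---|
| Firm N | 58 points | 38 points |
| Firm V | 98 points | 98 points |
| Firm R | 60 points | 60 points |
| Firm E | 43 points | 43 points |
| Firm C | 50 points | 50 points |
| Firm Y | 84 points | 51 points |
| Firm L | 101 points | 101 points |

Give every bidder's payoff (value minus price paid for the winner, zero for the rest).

Payoffs: Firm N 0 points, Firm V 0 points, Firm R 0 points, Firm E 0 points, Firm C 0 points, Firm Y 0 points, Firm L 3 points.

Ordered from highest: Firm L 101 points > Firm V 98 points > Firm R 60 points > Firm Y 51 points > Firm C 50 points > Firm E 43 points > Firm N 38 points.
Firm L has the top bid and wins; the price is the second-highest bid, 98 points.
Firm L's payoff = 101 points − 98 points = 3 points. All other bidders lose, so their payoff is 0.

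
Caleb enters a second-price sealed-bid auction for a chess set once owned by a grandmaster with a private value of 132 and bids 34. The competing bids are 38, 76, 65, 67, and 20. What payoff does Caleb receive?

Highest competing bid: 76.
Caleb's bid 34 is not the highest, so Caleb loses, pays nothing, and earns zero payoff.

Caleb's payoff: 0.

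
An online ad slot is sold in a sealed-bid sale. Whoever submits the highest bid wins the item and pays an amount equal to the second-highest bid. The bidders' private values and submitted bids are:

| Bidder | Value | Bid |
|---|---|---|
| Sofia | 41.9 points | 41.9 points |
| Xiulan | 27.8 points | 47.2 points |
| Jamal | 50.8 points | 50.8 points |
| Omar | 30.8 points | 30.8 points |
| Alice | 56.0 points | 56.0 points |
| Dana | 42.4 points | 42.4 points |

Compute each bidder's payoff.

Bids in descending order: Alice 56.0 points; Jamal 50.8 points; Xiulan 47.2 points; Dana 42.4 points; Sofia 41.9 points; Omar 30.8 points.
Alice has the top bid and wins; the price is the second-highest bid, 50.8 points.
Alice's payoff = 56.0 points − 50.8 points = 5.2 points. All other bidders lose, so their payoff is 0.

Payoffs: Sofia 0.0 points, Xiulan 0.0 points, Jamal 0.0 points, Omar 0.0 points, Alice 5.2 points, Dana 0.0 points.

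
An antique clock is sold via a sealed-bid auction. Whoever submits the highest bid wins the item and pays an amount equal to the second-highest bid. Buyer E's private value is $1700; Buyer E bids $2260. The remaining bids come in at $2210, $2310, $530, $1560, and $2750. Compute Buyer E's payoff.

Highest competing bid: $2750.
Buyer E's bid $2260 is not the highest, so Buyer E loses, pays nothing, and earns zero payoff.

Payoff = $0.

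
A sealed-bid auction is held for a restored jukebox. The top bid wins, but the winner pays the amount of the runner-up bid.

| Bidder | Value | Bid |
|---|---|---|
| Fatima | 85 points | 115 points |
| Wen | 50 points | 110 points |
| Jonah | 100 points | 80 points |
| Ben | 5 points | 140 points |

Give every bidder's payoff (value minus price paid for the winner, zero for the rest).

Payoffs: Fatima 0 points, Wen 0 points, Jonah 0 points, Ben -110 points.

Bids in descending order: Ben 140 points > Fatima 115 points > Wen 110 points > Jonah 80 points.
Ben has the top bid and wins; the price is the second-highest bid, 115 points.
Ben's payoff = 5 points − 115 points = -110 points. All other bidders lose, so their payoff is 0.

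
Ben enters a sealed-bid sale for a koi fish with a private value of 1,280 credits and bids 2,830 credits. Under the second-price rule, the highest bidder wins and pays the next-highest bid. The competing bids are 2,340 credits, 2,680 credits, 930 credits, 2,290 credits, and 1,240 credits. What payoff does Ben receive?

Highest competing bid: 2,680 credits.
Ben's bid 2,830 credits is the highest overall, so Ben wins and pays the second-highest bid, 2,680 credits.
Payoff = value − price = 1,280 credits − 2,680 credits = -1,400 credits.
Overbidding won the item at a price above value — truthful bidding would have avoided this loss.

Payoff = -1,400 credits.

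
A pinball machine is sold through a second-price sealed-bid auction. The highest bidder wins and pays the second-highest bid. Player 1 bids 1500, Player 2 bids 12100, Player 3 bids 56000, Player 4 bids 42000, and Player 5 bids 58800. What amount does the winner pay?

56000

Bids in descending order: Player 5 58800 > Player 3 56000 > Player 4 42000 > Player 2 12100 > Player 1 1500.
Player 5 has the highest bid, so Player 5 wins.
The second-highest bid is 56000, so that is what Player 5 pays.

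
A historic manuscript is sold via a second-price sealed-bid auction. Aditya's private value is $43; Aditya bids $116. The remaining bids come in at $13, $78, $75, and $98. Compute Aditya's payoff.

Highest competing bid: $98.
Aditya's bid $116 is the highest overall, so Aditya wins and pays the second-highest bid, $98.
Payoff = value − price = $43 − $98 = -$55.
Overbidding won the item at a price above value — truthful bidding would have avoided this loss.

Payoff = -$55.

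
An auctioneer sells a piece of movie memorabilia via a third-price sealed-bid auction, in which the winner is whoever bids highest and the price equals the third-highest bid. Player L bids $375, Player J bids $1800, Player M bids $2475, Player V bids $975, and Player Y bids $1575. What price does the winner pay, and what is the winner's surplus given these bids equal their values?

Ordered from highest: Player M $2475, then Player J $1800, then Player Y $1575, then Player V $975, then Player L $375.
Player M is the highest bidder, so Player M wins.
Under the third-price rule, the price is the third-highest bid: $1575.
Surplus = $2475 − $1575 = $900.

The winner pays $1575 for a surplus of $900.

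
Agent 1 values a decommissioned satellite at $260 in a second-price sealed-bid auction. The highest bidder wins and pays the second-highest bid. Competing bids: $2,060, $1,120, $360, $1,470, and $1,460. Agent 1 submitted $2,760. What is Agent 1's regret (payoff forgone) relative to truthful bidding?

The highest competing bid is $2,060.
Bidding truthfully at $260: the top bid is $2,060 (a rival), so Agent 1 loses. Payoff = $0.
Bidding $2,760: Agent 1 has the top bid, wins, and pays the second-highest bid $2,060. Payoff = $260 − $2,060 = -$1,800.
Regret = truthful payoff − actual payoff = $0 − -$1,800 = $1,800.
This is the dominant-strategy logic: truthful bidding weakly beats any alternative.

Payoff forgone: $1,800.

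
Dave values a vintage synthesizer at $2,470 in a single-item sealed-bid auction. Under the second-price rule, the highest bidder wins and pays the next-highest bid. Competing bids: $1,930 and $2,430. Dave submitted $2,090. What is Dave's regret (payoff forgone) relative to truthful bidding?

The highest competing bid is $2,430.
Bidding truthfully at $2,470: Dave has the top bid, wins, and pays the second-highest bid $2,430. Payoff = $2,470 − $2,430 = $40.
Bidding $2,090: the top bid is $2,430 (a rival), so Dave loses. Payoff = $0.
Regret = truthful payoff − actual payoff = $40 − $0 = $40.

$40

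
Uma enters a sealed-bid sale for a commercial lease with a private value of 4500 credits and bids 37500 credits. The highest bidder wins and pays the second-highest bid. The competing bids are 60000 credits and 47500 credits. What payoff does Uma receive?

Uma's payoff: 0 credits.

Highest competing bid: 60000 credits.
Uma's bid 37500 credits is not the highest, so Uma loses, pays nothing, and earns zero payoff.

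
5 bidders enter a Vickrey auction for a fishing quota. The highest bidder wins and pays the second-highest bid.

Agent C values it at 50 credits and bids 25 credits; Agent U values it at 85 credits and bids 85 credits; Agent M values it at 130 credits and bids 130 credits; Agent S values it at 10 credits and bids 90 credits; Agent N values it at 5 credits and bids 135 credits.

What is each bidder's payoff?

Ranking the bids: Agent N 135 credits, then Agent M 130 credits, then Agent S 90 credits, then Agent U 85 credits, then Agent C 25 credits.
Agent N has the top bid and wins; the price is the second-highest bid, 130 credits.
Agent N's payoff = 5 credits − 130 credits = -125 credits. All other bidders lose, so their payoff is 0.

Agent C 0 credits, Agent U 0 credits, Agent M 0 credits, Agent S 0 credits, Agent N -125 credits.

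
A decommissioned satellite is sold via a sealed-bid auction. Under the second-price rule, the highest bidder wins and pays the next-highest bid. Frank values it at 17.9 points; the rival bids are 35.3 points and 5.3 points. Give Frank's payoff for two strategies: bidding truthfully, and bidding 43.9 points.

The highest competing bid is 35.3 points.
Bidding truthfully at 17.9 points: the top bid is 35.3 points (a rival), so Frank loses. Payoff = 0.0 points.
Bidding 43.9 points: Frank has the top bid, wins, and pays the second-highest bid 35.3 points. Payoff = 17.9 points − 35.3 points = -17.4 points.

Truthful: 0.0 points; alternative: -17.4 points.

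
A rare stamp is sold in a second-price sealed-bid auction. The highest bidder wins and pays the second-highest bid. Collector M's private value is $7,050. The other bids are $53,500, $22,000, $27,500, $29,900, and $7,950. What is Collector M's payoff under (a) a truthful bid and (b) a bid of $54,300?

(a) $0  (b) -$46,450

The highest competing bid is $53,500.
Bidding truthfully at $7,050: the top bid is $53,500 (a rival), so Collector M loses. Payoff = $0.
Bidding $54,300: Collector M has the top bid, wins, and pays the second-highest bid $53,500. Payoff = $7,050 − $53,500 = -$46,450.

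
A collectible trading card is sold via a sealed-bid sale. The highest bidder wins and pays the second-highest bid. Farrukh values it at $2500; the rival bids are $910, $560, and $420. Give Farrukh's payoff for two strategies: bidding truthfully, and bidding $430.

The highest competing bid is $910.
Bidding truthfully at $2500: Farrukh has the top bid, wins, and pays the second-highest bid $910. Payoff = $2500 − $910 = $1590.
Bidding $430: the top bid is $910 (a rival), so Farrukh loses. Payoff = $0.

(a) $1590  (b) $0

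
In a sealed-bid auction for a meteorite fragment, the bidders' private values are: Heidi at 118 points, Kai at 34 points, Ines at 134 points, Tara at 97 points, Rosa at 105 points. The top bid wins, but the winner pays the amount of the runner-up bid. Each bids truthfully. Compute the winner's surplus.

Ranking the bids: Ines 134 points > Heidi 118 points > Rosa 105 points > Tara 97 points > Kai 34 points.
Ines wins with the top bid and pays the second-highest, 118 points.
Surplus = 134 points − 118 points = 16 points.

16 points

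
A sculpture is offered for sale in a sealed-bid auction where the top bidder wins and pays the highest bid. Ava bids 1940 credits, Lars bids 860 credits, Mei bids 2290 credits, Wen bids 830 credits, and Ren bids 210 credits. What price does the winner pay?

Price paid: 2290 credits.

Ranking the bids: Mei 2290 credits, then Ava 1940 credits, then Lars 860 credits, then Wen 830 credits, then Ren 210 credits.
Mei is the highest bidder, so Mei wins.
Under the first-price rule, the price is the highest bid: 2290 credits.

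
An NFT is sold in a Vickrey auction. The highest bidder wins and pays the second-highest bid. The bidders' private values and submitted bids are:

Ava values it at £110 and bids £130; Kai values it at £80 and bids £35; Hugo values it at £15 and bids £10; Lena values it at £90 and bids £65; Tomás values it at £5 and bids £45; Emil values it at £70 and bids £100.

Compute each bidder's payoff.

Ava £10, Kai £0, Hugo £0, Lena £0, Tomás £0, Emil £0.

Ordered from highest: Ava £130, then Emil £100, then Lena £65, then Tomás £45, then Kai £35, then Hugo £10.
Ava has the top bid and wins; the price is the second-highest bid, £100.
Ava's payoff = £110 − £100 = £10. All other bidders lose, so their payoff is 0.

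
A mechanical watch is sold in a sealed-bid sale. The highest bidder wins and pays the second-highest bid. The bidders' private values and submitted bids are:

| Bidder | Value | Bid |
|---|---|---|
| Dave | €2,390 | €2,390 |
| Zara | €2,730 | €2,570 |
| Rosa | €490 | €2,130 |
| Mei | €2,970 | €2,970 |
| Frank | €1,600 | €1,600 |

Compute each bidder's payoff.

Ordered from highest: Mei €2,970; Zara €2,570; Dave €2,390; Rosa €2,130; Frank €1,600.
Mei has the top bid and wins; the price is the second-highest bid, €2,570.
Mei's payoff = €2,970 − €2,570 = €400. All other bidders lose, so their payoff is 0.

Dave €0, Zara €0, Rosa €0, Mei €400, Frank €0.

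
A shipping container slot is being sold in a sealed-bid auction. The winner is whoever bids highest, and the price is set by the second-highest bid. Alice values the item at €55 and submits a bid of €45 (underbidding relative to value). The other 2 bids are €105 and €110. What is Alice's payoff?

€0

Highest competing bid: €110.
Alice's bid €45 is not the highest, so Alice loses, pays nothing, and earns zero payoff.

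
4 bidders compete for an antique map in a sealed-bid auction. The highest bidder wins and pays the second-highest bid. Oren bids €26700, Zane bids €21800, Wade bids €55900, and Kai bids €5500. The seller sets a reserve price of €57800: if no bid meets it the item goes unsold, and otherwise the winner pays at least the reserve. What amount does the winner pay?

Ranking the bids: Wade €55900 > Oren €26700 > Zane €21800 > Kai €5500.
The top bid €55900 is below the reserve €57800, so the item goes unsold and nothing is paid.

unsold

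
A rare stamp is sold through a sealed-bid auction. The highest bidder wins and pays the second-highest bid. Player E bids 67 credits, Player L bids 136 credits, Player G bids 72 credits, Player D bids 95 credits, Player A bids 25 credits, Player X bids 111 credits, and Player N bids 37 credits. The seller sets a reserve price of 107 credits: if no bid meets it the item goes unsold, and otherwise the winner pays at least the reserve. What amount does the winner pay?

Price paid: 111 credits.

Ordered from highest: Player L 136 credits; Player X 111 credits; Player D 95 credits; Player G 72 credits; Player E 67 credits; Player N 37 credits; Player A 25 credits.
Player L has the highest bid, so Player L wins.
The second-highest bid is 111 credits, which exceeds the reserve, so that sets the price.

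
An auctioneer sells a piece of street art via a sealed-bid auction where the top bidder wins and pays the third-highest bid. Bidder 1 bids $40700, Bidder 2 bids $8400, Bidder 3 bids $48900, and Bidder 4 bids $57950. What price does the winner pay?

Ranking the bids: Bidder 4 $57950, then Bidder 3 $48900, then Bidder 1 $40700, then Bidder 2 $8400.
Bidder 4 is the highest bidder, so Bidder 4 wins.
Under the third-price rule, the price is the third-highest bid: $40700.

$40700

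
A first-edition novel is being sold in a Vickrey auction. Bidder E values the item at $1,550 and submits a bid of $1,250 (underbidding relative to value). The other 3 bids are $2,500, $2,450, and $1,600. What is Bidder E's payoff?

Bidder E's payoff: $0.

Highest competing bid: $2,500.
Bidder E's bid $1,250 is not the highest, so Bidder E loses, pays nothing, and earns zero payoff.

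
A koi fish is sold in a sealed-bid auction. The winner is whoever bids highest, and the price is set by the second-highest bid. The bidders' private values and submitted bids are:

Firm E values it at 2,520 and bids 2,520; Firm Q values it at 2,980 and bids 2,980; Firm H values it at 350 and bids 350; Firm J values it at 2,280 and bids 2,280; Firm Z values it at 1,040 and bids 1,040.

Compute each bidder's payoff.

Ordered from highest: Firm Q 2,980, then Firm E 2,520, then Firm J 2,280, then Firm Z 1,040, then Firm H 350.
Firm Q has the top bid and wins; the price is the second-highest bid, 2,520.
Firm Q's payoff = 2,980 − 2,520 = 460. All other bidders lose, so their payoff is 0.

Payoffs: Firm E 0, Firm Q 460, Firm H 0, Firm J 0, Firm Z 0.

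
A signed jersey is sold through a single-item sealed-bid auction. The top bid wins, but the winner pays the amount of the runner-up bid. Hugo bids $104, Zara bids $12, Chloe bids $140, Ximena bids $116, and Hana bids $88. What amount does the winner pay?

The winner pays $116.

Ranking the bids: Chloe $140 > Ximena $116 > Hugo $104 > Hana $88 > Zara $12.
Chloe has the highest bid, so Chloe wins.
The second-highest bid is $116, so that is what Chloe pays.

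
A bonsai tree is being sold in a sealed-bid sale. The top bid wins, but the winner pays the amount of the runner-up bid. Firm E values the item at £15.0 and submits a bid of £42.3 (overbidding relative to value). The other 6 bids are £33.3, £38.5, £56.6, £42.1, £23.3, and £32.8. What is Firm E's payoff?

£0.0

Highest competing bid: £56.6.
Firm E's bid £42.3 is not the highest, so Firm E loses, pays nothing, and earns zero payoff.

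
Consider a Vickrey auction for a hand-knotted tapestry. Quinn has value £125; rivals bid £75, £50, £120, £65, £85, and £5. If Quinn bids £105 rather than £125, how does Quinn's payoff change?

Change in payoff: -£5.

The highest competing bid is £120.
Bidding truthfully at £125: Quinn has the top bid, wins, and pays the second-highest bid £120. Payoff = £125 − £120 = £5.
Bidding £105: the top bid is £120 (a rival), so Quinn loses. Payoff = £0.
Change = £0 − £5 = -£5.
Deviating from a truthful bid can only lose payoff in a second-price auction — never gain.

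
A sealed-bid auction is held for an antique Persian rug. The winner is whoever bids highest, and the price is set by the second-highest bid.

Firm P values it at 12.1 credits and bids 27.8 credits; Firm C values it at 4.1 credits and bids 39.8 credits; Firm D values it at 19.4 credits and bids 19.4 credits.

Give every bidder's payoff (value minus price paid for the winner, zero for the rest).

Firm P 0.0 credits, Firm C -23.7 credits, Firm D 0.0 credits.

Ordered from highest: Firm C 39.8 credits, then Firm P 27.8 credits, then Firm D 19.4 credits.
Firm C has the top bid and wins; the price is the second-highest bid, 27.8 credits.
Firm C's payoff = 4.1 credits − 27.8 credits = -23.7 credits. All other bidders lose, so their payoff is 0.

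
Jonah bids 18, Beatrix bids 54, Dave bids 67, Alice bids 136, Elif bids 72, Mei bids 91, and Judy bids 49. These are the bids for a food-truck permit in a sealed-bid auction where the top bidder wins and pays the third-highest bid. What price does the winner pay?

Price paid: 72.

Ranking the bids: Alice 136, then Mei 91, then Elif 72, then Dave 67, then Beatrix 54, then Judy 49, then Jonah 18.
Alice is the highest bidder, so Alice wins.
Under the third-price rule, the price is the third-highest bid: 72.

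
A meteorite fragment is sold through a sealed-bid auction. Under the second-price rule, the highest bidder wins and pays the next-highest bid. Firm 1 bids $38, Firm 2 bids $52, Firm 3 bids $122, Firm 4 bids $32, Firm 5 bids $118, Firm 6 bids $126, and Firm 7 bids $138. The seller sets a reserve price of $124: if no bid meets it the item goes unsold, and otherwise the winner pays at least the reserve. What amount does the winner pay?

$126

Bids in descending order: Firm 7 $138 > Firm 6 $126 > Firm 3 $122 > Firm 5 $118 > Firm 2 $52 > Firm 1 $38 > Firm 4 $32.
Firm 7 has the highest bid, so Firm 7 wins.
The second-highest bid is $126, which exceeds the reserve, so that sets the price.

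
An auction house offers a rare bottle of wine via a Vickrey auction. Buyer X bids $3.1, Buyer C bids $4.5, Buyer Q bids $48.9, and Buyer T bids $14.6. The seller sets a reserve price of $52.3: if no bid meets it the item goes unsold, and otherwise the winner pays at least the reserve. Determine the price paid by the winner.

Bids in descending order: Buyer Q $48.9; Buyer T $14.6; Buyer C $4.5; Buyer X $3.1.
The top bid $48.9 is below the reserve $52.3, so the item goes unsold and nothing is paid.

unsold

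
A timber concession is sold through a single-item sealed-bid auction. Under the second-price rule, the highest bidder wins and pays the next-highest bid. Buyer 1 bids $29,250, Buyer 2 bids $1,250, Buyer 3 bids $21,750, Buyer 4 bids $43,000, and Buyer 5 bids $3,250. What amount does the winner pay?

Ordered from highest: Buyer 4 $43,000, then Buyer 1 $29,250, then Buyer 3 $21,750, then Buyer 5 $3,250, then Buyer 2 $1,250.
Buyer 4 has the highest bid, so Buyer 4 wins.
The second-highest bid is $29,250, so that is what Buyer 4 pays.

Price paid: $29,250.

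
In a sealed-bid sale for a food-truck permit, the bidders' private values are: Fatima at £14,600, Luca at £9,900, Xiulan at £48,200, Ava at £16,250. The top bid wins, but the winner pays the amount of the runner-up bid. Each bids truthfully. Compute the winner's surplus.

Winner's surplus: £31,950.

Sorted high to low: Xiulan £48,200 > Ava £16,250 > Fatima £14,600 > Luca £9,900.
Xiulan wins with the top bid and pays the second-highest, £16,250.
Surplus = £48,200 − £16,250 = £31,950.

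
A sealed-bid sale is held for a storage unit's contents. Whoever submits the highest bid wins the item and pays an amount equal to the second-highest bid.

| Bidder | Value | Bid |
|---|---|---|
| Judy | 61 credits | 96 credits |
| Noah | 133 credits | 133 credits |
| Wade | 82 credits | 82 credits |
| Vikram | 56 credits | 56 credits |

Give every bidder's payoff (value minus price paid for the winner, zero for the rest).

Bids in descending order: Noah 133 credits, then Judy 96 credits, then Wade 82 credits, then Vikram 56 credits.
Noah has the top bid and wins; the price is the second-highest bid, 96 credits.
Noah's payoff = 133 credits − 96 credits = 37 credits. All other bidders lose, so their payoff is 0.

Payoffs: Judy 0 credits, Noah 37 credits, Wade 0 credits, Vikram 0 credits.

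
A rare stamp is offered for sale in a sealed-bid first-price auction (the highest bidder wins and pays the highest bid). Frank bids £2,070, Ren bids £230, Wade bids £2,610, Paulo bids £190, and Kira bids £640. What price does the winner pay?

Ordered from highest: Wade £2,610; Frank £2,070; Kira £640; Ren £230; Paulo £190.
Wade is the highest bidder, so Wade wins.
Under the first-price rule, the price is the highest bid: £2,610.

Price paid: £2,610.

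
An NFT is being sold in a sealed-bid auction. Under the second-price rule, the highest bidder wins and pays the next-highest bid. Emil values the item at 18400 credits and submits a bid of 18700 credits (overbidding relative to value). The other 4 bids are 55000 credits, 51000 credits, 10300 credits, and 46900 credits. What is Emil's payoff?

Highest competing bid: 55000 credits.
Emil's bid 18700 credits is not the highest, so Emil loses, pays nothing, and earns zero payoff.

0 credits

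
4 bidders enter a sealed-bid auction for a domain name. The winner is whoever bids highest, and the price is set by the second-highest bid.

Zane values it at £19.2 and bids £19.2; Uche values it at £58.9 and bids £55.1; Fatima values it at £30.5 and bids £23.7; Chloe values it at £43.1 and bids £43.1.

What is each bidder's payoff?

Payoffs: Zane £0.0, Uche £15.8, Fatima £0.0, Chloe £0.0.

Sorted high to low: Uche £55.1 > Chloe £43.1 > Fatima £23.7 > Zane £19.2.
Uche has the top bid and wins; the price is the second-highest bid, £43.1.
Uche's payoff = £58.9 − £43.1 = £15.8. All other bidders lose, so their payoff is 0.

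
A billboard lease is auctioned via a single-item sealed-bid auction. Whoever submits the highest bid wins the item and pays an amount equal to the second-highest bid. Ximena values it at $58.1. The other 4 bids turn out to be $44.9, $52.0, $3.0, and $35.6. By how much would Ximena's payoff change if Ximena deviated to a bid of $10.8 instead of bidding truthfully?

The highest competing bid is $52.0.
Bidding truthfully at $58.1: Ximena has the top bid, wins, and pays the second-highest bid $52.0. Payoff = $58.1 − $52.0 = $6.1.
Bidding $10.8: the top bid is $52.0 (a rival), so Ximena loses. Payoff = $0.0.
Change = $0.0 − $6.1 = -$6.1.
This is the dominant-strategy logic: truthful bidding weakly beats any alternative.

-$6.1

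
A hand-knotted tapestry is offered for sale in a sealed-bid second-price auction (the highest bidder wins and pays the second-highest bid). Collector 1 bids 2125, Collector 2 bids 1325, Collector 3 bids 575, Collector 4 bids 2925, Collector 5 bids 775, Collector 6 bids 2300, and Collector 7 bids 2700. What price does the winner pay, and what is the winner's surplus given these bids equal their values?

Ranking the bids: Collector 4 2925, then Collector 7 2700, then Collector 6 2300, then Collector 1 2125, then Collector 2 1325, then Collector 5 775, then Collector 3 575.
Collector 4 is the highest bidder, so Collector 4 wins.
Under the second-price rule, the price is the second-highest bid: 2700.
Surplus = 2925 − 2700 = 225.

The winner pays 2700 for a surplus of 225.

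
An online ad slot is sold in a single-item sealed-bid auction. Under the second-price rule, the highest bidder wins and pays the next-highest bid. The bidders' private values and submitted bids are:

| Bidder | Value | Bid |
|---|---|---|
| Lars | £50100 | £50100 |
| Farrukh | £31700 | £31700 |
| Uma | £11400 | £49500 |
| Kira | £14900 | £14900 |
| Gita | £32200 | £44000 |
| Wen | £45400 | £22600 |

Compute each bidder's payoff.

Bids in descending order: Lars £50100 > Uma £49500 > Gita £44000 > Farrukh £31700 > Wen £22600 > Kira £14900.
Lars has the top bid and wins; the price is the second-highest bid, £49500.
Lars's payoff = £50100 − £49500 = £600. All other bidders lose, so their payoff is 0.

Payoffs: Lars £600, Farrukh £0, Uma £0, Kira £0, Gita £0, Wen £0.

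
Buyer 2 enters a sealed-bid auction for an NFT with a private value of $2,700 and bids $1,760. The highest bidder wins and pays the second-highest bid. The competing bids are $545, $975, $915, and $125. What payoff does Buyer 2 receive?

Highest competing bid: $975.
Buyer 2's bid $1,760 is the highest overall, so Buyer 2 wins and pays the second-highest bid, $975.
Payoff = value − price = $2,700 − $975 = $1,725.

Payoff = $1,725.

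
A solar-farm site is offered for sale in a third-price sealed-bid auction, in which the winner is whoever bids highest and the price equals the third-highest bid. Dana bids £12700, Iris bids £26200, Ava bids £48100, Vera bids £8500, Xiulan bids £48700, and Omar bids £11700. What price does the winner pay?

Bids in descending order: Xiulan £48700 > Ava £48100 > Iris £26200 > Dana £12700 > Omar £11700 > Vera £8500.
Xiulan is the highest bidder, so Xiulan wins.
Under the third-price rule, the price is the third-highest bid: £26200.

£26200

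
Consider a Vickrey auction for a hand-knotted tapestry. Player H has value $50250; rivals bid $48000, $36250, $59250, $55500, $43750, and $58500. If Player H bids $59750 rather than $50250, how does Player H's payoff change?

Payoff change: -$9000.

The highest competing bid is $59250.
Bidding truthfully at $50250: the top bid is $59250 (a rival), so Player H loses. Payoff = $0.
Bidding $59750: Player H has the top bid, wins, and pays the second-highest bid $59250. Payoff = $50250 − $59250 = -$9000.
Change = -$9000 − $0 = -$9000.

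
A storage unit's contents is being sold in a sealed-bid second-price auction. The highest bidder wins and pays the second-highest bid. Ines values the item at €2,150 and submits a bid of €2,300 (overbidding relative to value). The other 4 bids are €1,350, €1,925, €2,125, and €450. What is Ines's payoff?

Highest competing bid: €2,125.
Ines's bid €2,300 is the highest overall, so Ines wins and pays the second-highest bid, €2,125.
Payoff = value − price = €2,150 − €2,125 = €25.

Ines's payoff: €25.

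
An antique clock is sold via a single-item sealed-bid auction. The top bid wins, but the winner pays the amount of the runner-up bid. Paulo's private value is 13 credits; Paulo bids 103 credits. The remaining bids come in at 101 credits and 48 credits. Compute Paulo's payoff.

Paulo's payoff: -88 credits.

Highest competing bid: 101 credits.
Paulo's bid 103 credits is the highest overall, so Paulo wins and pays the second-highest bid, 101 credits.
Payoff = value − price = 13 credits − 101 credits = -88 credits.
Overbidding won the item at a price above value — truthful bidding would have avoided this loss.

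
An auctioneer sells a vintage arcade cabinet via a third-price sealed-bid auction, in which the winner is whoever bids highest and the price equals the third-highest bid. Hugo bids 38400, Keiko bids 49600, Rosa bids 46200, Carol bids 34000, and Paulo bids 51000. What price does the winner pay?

Sorted high to low: Paulo 51000; Keiko 49600; Rosa 46200; Hugo 38400; Carol 34000.
Paulo is the highest bidder, so Paulo wins.
Under the third-price rule, the price is the third-highest bid: 46200.

The winner pays 46200.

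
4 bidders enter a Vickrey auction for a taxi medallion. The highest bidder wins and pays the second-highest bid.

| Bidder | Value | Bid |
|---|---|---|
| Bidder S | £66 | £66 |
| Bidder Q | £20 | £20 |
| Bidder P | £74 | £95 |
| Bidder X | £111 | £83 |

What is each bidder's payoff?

Ordered from highest: Bidder P £95; Bidder X £83; Bidder S £66; Bidder Q £20.
Bidder P has the top bid and wins; the price is the second-highest bid, £83.
Bidder P's payoff = £74 − £83 = -£9. All other bidders lose, so their payoff is 0.

Bidder S £0, Bidder Q £0, Bidder P -£9, Bidder X £0.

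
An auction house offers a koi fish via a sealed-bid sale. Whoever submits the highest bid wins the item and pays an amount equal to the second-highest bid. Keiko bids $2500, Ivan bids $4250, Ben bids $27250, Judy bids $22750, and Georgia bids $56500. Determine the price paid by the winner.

Ordered from highest: Georgia $56500; Ben $27250; Judy $22750; Ivan $4250; Keiko $2500.
Georgia has the highest bid, so Georgia wins.
The second-highest bid is $27250, so that is what Georgia pays.

$27250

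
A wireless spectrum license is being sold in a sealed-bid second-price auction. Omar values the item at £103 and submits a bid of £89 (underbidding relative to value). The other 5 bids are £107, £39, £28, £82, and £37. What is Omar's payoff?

£0

Highest competing bid: £107.
Omar's bid £89 is not the highest, so Omar loses, pays nothing, and earns zero payoff.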